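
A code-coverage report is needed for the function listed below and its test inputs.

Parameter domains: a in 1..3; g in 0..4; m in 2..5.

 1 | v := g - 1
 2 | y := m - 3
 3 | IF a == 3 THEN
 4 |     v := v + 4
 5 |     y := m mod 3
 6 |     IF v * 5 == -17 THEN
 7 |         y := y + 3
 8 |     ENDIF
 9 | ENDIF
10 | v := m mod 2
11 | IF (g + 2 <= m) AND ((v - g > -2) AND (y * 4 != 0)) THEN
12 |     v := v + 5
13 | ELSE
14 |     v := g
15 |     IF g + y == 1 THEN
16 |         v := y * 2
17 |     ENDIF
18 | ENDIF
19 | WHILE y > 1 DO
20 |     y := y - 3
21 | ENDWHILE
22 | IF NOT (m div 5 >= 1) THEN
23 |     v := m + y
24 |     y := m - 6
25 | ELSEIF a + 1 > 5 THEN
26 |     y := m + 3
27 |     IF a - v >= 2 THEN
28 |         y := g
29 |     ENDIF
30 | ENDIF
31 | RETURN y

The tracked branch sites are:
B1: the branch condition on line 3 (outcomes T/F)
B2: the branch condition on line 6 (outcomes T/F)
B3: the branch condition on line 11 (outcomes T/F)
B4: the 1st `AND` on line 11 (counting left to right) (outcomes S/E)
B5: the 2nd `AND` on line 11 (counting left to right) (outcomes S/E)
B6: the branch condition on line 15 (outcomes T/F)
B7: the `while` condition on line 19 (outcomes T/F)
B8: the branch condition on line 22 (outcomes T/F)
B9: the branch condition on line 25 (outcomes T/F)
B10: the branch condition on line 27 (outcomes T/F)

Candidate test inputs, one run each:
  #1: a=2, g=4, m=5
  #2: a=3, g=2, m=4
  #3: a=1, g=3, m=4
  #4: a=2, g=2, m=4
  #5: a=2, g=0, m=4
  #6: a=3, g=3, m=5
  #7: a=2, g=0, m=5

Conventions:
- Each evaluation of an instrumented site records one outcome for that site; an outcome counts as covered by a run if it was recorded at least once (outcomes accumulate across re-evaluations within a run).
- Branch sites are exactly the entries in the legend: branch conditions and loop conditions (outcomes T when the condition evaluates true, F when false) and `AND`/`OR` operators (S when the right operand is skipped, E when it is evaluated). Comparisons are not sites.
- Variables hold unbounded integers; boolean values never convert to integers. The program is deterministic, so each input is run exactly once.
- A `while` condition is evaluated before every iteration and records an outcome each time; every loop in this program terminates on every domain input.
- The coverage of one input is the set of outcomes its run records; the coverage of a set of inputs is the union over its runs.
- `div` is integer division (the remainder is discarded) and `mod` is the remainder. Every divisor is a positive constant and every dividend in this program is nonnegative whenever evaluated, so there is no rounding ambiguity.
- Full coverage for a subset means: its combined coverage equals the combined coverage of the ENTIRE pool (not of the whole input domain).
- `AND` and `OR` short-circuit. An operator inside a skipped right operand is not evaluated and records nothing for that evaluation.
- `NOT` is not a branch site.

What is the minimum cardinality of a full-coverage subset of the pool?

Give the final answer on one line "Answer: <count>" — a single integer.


test 1 (a=2, g=4, m=5) hits B1=F, B3=F, B4=S, B6=F, B7=T, B7=F, B8=F, B9=F
test 2 (a=3, g=2, m=4) hits B1=T, B2=F, B3=F, B4=E, B5=S, B6=F, B7=F, B8=T
test 3 (a=1, g=3, m=4) hits B1=F, B3=F, B4=S, B6=F, B7=F, B8=T
test 4 (a=2, g=2, m=4) hits B1=F, B3=F, B4=E, B5=S, B6=F, B7=F, B8=T
test 5 (a=2, g=0, m=4) hits B1=F, B3=T, B4=E, B5=E, B7=F, B8=T
test 6 (a=3, g=3, m=5) hits B1=T, B2=F, B3=F, B4=E, B5=S, B6=F, B7=T, B7=F, B8=F, B9=F
test 7 (a=2, g=0, m=5) hits B1=F, B3=T, B4=E, B5=E, B7=T, B7=F, B8=F, B9=F
the full pool covers 15 outcomes: B1=T, B1=F, B2=F, B3=T, B3=F, B4=S, B4=E, B5=S, B5=E, B6=F, B7=T, B7=F, B8=T, B8=F, B9=F
size 1 is not enough: best union over all size-1 subsets is 10/15
size 2 is not enough: best union over all size-2 subsets is 14/15
size 3: inputs {1, 2, 5} cover all 15 outcomes, and no lexicographically smaller subset of this size does
Answer: 3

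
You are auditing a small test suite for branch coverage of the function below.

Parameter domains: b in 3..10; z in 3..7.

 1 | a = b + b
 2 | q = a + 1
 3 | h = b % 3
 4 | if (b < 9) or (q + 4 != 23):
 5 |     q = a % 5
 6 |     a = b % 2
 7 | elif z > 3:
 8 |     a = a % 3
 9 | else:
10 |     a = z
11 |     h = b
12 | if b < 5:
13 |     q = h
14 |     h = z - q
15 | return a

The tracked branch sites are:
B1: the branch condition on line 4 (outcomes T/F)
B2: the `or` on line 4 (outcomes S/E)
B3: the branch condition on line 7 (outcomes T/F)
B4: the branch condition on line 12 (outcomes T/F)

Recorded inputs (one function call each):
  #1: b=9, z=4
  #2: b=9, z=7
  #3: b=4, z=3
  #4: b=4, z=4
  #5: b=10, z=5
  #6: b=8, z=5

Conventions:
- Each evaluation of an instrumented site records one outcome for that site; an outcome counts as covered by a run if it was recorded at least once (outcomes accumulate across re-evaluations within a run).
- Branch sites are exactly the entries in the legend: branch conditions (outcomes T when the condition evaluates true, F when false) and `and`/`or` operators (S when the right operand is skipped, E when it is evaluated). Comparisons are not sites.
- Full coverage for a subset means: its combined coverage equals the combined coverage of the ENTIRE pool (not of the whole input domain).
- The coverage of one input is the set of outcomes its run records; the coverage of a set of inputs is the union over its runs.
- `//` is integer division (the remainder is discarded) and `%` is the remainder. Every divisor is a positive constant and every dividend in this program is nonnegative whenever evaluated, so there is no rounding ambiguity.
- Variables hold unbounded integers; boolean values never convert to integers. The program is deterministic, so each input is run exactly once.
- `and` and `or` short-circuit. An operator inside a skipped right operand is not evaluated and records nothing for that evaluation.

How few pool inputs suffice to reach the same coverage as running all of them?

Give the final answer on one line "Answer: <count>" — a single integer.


run #1 (b=9, z=4) runs B2->E, B1->F, B3->T, B4->F; records B1=F, B2=E, B3=T, B4=F
run #2 (b=9, z=7) runs B2->E, B1->F, B3->T, B4->F; records B1=F, B2=E, B3=T, B4=F
run #3 (b=4, z=3) runs B2->S, B1->T, B4->T; records B1=T, B2=S, B4=T
run #4 (b=4, z=4) runs B2->S, B1->T, B4->T; records B1=T, B2=S, B4=T
run #5 (b=10, z=5) runs B2->E, B1->T, B4->F; records B1=T, B2=E, B4=F
run #6 (b=8, z=5) runs B2->S, B1->T, B4->F; records B1=T, B2=S, B4=F
union over all inputs: B1=T, B1=F, B2=S, B2=E, B3=T, B4=T, B4=F (7 outcomes)
no size-1 subset reaches all 7 outcomes (best union: 4/7)
at size 2, {1, 3} reaches all 7 outcomes; every lexicographically earlier size-2 subset fails
Answer: 2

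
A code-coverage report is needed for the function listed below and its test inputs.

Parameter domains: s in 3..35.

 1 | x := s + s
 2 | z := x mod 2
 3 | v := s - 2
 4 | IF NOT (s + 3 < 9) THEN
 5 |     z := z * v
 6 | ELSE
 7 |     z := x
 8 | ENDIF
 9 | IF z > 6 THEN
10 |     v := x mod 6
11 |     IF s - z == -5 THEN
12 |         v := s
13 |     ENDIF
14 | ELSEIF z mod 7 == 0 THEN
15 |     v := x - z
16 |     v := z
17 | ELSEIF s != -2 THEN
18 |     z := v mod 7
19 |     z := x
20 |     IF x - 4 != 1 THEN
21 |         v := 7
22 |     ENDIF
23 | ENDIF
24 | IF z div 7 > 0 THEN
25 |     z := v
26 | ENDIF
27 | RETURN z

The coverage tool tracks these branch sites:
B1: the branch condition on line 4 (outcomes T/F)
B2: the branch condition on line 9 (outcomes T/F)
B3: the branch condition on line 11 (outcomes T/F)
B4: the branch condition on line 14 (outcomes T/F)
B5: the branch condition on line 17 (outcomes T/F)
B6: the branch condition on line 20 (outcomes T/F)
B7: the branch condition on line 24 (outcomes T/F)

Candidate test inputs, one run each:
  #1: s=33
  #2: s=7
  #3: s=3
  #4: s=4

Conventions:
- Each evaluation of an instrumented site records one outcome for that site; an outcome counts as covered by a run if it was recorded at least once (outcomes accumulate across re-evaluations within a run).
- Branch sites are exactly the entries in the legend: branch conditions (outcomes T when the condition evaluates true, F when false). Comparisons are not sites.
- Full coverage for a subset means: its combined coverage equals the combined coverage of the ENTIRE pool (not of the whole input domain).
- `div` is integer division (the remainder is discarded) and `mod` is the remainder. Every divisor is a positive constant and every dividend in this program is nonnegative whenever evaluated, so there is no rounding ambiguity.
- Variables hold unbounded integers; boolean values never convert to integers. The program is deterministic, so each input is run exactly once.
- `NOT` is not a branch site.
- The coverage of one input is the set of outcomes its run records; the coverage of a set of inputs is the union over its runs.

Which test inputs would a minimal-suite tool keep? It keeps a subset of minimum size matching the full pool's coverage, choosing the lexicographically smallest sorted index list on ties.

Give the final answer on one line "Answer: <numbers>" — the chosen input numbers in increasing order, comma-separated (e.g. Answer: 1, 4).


input #1, s=33: outcomes B1=T, B2=F, B4=T, B7=F
input #2, s=7: outcomes B1=T, B2=F, B4=T, B7=F
input #3, s=3: outcomes B1=F, B2=F, B4=F, B5=T, B6=T, B7=F
input #4, s=4: outcomes B1=F, B2=T, B3=F, B7=T
pool-wide coverage (11 outcomes): B1=T, B1=F, B2=T, B2=F, B3=F, B4=T, B4=F, B5=T, B6=T, B7=T, B7=F
size 1 is not enough: best union over all size-1 subsets is 6/11
size 2 is not enough: best union over all size-2 subsets is 9/11
the canonical winner is {1, 3, 4}: size 3, full 11-outcome coverage, earliest index list among size-3 covers
Answer: 1, 3, 4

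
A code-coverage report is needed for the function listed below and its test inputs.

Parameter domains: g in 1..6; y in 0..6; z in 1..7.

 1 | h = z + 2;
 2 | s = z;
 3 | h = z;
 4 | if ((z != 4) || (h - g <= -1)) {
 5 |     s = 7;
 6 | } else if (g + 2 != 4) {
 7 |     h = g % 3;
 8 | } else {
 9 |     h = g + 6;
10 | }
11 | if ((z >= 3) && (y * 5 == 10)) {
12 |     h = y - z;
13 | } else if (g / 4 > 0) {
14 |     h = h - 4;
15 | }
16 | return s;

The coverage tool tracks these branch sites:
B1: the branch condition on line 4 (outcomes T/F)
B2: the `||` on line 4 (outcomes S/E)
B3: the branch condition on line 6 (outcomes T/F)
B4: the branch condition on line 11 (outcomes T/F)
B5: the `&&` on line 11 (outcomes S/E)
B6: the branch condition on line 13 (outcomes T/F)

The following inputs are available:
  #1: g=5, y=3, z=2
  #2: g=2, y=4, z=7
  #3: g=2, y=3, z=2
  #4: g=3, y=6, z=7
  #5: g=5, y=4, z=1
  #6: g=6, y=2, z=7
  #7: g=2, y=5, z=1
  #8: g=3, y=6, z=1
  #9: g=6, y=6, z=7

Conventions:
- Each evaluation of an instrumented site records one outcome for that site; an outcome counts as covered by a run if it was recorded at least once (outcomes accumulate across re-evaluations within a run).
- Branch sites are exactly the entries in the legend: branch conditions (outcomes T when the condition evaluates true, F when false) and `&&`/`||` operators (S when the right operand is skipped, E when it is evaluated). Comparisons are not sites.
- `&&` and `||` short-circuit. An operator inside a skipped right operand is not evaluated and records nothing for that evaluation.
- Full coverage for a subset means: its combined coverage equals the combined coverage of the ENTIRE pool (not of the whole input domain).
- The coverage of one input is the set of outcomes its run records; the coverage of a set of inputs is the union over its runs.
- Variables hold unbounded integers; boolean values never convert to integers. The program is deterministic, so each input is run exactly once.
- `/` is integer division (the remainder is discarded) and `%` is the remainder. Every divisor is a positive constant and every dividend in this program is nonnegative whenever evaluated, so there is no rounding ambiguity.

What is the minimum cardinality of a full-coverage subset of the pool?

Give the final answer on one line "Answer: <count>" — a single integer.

input #1 (g=5, y=3, z=2): events B2->S, B1->T, B5->S, B4->F, B6->T; covers B1=T, B2=S, B4=F, B5=S, B6=T
input #2 (g=2, y=4, z=7): events B2->S, B1->T, B5->E, B4->F, B6->F; covers B1=T, B2=S, B4=F, B5=E, B6=F
input #3 (g=2, y=3, z=2): events B2->S, B1->T, B5->S, B4->F, B6->F; covers B1=T, B2=S, B4=F, B5=S, B6=F
input #4 (g=3, y=6, z=7): events B2->S, B1->T, B5->E, B4->F, B6->F; covers B1=T, B2=S, B4=F, B5=E, B6=F
input #5 (g=5, y=4, z=1): events B2->S, B1->T, B5->S, B4->F, B6->T; covers B1=T, B2=S, B4=F, B5=S, B6=T
input #6 (g=6, y=2, z=7): events B2->S, B1->T, B5->E, B4->T; covers B1=T, B2=S, B4=T, B5=E
input #7 (g=2, y=5, z=1): events B2->S, B1->T, B5->S, B4->F, B6->F; covers B1=T, B2=S, B4=F, B5=S, B6=F
input #8 (g=3, y=6, z=1): events B2->S, B1->T, B5->S, B4->F, B6->F; covers B1=T, B2=S, B4=F, B5=S, B6=F
input #9 (g=6, y=6, z=7): events B2->S, B1->T, B5->E, B4->F, B6->T; covers B1=T, B2=S, B4=F, B5=E, B6=T
together the pool reaches 8 outcomes: B1=T, B2=S, B4=T, B4=F, B5=S, B5=E, B6=T, B6=F
no size-1 subset reaches all 8 outcomes (best union: 5/8)
no size-2 subset reaches all 8 outcomes (best union: 7/8)
at size 3, {1, 2, 6} reaches all 8 outcomes; every lexicographically earlier size-3 subset fails

Answer: 3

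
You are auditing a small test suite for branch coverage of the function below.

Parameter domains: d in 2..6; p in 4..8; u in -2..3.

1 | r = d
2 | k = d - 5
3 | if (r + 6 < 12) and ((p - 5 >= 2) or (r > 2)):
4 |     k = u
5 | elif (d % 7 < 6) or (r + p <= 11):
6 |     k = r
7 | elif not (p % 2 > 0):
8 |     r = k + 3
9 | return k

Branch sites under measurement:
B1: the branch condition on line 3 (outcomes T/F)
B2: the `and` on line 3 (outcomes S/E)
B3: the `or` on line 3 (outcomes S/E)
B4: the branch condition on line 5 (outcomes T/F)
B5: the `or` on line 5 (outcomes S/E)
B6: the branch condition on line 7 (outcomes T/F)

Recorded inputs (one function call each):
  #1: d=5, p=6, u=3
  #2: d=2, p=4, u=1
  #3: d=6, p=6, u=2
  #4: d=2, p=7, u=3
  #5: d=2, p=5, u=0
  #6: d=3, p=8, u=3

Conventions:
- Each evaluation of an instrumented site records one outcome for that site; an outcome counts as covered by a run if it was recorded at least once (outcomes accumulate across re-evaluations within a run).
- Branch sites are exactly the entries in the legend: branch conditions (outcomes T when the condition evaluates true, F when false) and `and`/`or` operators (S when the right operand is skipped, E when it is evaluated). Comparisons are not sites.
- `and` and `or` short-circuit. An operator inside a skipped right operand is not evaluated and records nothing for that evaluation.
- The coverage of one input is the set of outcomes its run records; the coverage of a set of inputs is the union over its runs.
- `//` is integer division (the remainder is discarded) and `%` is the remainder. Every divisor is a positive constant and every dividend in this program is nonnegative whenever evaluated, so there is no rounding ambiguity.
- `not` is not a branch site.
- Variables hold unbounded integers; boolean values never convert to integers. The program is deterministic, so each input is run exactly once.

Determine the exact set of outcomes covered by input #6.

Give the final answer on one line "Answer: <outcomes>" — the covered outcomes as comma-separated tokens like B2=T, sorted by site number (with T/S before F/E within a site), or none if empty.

Simulating input #6 (d=3, p=8, u=3) step by step:
  B2->E, B3->S, B1->T
deduplicating events, the covered set is: B1=T, B2=E, B3=S

Answer: B1=T, B2=E, B3=S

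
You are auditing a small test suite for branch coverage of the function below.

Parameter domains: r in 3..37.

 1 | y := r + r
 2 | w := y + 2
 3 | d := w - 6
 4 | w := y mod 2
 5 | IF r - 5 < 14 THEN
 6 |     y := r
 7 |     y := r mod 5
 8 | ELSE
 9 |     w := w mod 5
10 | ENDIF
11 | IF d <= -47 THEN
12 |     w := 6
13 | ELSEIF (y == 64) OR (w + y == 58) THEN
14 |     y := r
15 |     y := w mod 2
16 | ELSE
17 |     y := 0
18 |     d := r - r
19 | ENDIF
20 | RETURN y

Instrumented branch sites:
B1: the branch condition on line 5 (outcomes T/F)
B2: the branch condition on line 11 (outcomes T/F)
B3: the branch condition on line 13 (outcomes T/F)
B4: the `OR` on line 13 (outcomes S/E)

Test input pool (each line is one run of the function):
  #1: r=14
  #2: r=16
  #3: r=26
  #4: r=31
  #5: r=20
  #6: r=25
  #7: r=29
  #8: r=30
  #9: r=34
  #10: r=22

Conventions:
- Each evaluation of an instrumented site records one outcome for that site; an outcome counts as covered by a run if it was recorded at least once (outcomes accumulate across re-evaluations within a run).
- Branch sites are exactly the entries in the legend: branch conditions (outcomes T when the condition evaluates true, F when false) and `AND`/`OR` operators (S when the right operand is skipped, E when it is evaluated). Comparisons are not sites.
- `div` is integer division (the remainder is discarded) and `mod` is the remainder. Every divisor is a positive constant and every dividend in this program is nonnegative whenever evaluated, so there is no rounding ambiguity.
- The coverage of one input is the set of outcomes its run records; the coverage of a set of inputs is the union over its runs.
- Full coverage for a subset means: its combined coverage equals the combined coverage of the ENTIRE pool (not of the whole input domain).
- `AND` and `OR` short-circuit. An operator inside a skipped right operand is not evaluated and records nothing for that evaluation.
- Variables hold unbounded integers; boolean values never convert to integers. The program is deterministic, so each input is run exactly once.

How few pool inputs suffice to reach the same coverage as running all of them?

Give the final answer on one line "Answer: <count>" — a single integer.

input #1, r=14: events B1->T, B2->F, B4->E, B3->F; outcomes B1=T, B2=F, B3=F, B4=E
input #2, r=16: events B1->T, B2->F, B4->E, B3->F; outcomes B1=T, B2=F, B3=F, B4=E
input #3, r=26: events B1->F, B2->F, B4->E, B3->F; outcomes B1=F, B2=F, B3=F, B4=E
input #4, r=31: events B1->F, B2->F, B4->E, B3->F; outcomes B1=F, B2=F, B3=F, B4=E
input #5, r=20: events B1->F, B2->F, B4->E, B3->F; outcomes B1=F, B2=F, B3=F, B4=E
input #6, r=25: events B1->F, B2->F, B4->E, B3->F; outcomes B1=F, B2=F, B3=F, B4=E
input #7, r=29: events B1->F, B2->F, B4->E, B3->T; outcomes B1=F, B2=F, B3=T, B4=E
input #8, r=30: events B1->F, B2->F, B4->E, B3->F; outcomes B1=F, B2=F, B3=F, B4=E
input #9, r=34: events B1->F, B2->F, B4->E, B3->F; outcomes B1=F, B2=F, B3=F, B4=E
input #10, r=22: events B1->F, B2->F, B4->E, B3->F; outcomes B1=F, B2=F, B3=F, B4=E
union over all inputs: B1=T, B1=F, B2=F, B3=T, B3=F, B4=E (6 outcomes)
no size-1 subset reaches all 6 outcomes (best union: 4/6)
size 2: inputs {1, 7} cover all 6 outcomes, and no lexicographically smaller subset of this size does

Answer: 2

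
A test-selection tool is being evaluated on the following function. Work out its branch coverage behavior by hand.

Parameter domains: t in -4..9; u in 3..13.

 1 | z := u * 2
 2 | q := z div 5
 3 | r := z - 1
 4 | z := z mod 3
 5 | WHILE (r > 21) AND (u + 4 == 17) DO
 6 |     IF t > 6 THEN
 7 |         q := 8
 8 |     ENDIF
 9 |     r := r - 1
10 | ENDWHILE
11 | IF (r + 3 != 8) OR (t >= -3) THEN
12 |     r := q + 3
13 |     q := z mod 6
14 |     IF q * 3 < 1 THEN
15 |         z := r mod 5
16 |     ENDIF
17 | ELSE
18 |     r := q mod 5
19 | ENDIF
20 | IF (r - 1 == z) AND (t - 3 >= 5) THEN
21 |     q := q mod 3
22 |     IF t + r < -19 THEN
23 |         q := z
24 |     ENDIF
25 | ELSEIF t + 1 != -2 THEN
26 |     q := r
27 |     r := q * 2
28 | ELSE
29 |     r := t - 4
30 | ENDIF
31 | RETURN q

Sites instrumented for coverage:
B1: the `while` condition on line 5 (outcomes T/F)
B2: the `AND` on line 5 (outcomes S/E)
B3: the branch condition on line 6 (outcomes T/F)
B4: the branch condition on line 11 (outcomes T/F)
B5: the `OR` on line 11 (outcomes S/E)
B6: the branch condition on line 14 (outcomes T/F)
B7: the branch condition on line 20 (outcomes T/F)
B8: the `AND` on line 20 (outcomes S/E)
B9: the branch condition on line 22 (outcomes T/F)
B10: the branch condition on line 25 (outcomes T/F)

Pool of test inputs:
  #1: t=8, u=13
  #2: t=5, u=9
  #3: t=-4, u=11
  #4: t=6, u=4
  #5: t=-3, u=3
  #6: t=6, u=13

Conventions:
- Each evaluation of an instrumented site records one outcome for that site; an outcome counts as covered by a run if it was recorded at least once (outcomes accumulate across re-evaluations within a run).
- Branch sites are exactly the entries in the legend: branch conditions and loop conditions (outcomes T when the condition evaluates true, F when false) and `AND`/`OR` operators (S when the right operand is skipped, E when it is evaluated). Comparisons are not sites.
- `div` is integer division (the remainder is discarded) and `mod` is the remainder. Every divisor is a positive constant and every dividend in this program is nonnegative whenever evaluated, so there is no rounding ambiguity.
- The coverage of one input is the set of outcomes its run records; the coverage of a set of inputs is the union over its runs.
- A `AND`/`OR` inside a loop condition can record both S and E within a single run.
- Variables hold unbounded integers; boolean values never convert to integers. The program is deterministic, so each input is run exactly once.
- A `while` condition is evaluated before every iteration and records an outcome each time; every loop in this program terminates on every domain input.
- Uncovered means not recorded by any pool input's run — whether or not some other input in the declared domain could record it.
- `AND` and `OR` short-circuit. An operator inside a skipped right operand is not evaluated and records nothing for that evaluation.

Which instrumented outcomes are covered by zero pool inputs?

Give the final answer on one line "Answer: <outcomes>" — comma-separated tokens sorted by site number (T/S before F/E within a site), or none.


#1 (t=8, u=13) -> B2->E, B1->T, B3->T, B2->E, B1->T, B3->T, B2->E, B1->T, B3->T, B2->E, B1->T, B3->T, B2->S, B1->F, ...; covered: B1=T, B1=F, B2=S, B2=E, B3=T, B4=T, B5=S, B6=F, B7=F, B8=S, B10=T
#2 (t=5, u=9) -> B2->S, B1->F, B5->S, B4->T, B6->T, B8->S, B7->F, B10->T; covered: B1=F, B2=S, B4=T, B5=S, B6=T, B7=F, B8=S, B10=T
#3 (t=-4, u=11) -> B2->S, B1->F, B5->S, B4->T, B6->F, B8->S, B7->F, B10->T; covered: B1=F, B2=S, B4=T, B5=S, B6=F, B7=F, B8=S, B10=T
#4 (t=6, u=4) -> B2->S, B1->F, B5->S, B4->T, B6->F, B8->S, B7->F, B10->T; covered: B1=F, B2=S, B4=T, B5=S, B6=F, B7=F, B8=S, B10=T
#5 (t=-3, u=3) -> B2->S, B1->F, B5->E, B4->T, B6->T, B8->S, B7->F, B10->F; covered: B1=F, B2=S, B4=T, B5=E, B6=T, B7=F, B8=S, B10=F
#6 (t=6, u=13) -> B2->E, B1->T, B3->F, B2->E, B1->T, B3->F, B2->E, B1->T, B3->F, B2->E, B1->T, B3->F, B2->S, B1->F, ...; covered: B1=T, B1=F, B2=S, B2=E, B3=F, B4=T, B5=S, B6=F, B7=F, B8=S, B10=T
union over the pool: B1=T, B1=F, B2=S, B2=E, B3=T, B3=F, B4=T, B5=S, B5=E, B6=T, B6=F, B7=F, B8=S, B10=T, B10=F
uncovered (5 of 20): B4=F, B7=T, B8=E, B9=T, B9=F
Answer: B4=F, B7=T, B8=E, B9=T, B9=F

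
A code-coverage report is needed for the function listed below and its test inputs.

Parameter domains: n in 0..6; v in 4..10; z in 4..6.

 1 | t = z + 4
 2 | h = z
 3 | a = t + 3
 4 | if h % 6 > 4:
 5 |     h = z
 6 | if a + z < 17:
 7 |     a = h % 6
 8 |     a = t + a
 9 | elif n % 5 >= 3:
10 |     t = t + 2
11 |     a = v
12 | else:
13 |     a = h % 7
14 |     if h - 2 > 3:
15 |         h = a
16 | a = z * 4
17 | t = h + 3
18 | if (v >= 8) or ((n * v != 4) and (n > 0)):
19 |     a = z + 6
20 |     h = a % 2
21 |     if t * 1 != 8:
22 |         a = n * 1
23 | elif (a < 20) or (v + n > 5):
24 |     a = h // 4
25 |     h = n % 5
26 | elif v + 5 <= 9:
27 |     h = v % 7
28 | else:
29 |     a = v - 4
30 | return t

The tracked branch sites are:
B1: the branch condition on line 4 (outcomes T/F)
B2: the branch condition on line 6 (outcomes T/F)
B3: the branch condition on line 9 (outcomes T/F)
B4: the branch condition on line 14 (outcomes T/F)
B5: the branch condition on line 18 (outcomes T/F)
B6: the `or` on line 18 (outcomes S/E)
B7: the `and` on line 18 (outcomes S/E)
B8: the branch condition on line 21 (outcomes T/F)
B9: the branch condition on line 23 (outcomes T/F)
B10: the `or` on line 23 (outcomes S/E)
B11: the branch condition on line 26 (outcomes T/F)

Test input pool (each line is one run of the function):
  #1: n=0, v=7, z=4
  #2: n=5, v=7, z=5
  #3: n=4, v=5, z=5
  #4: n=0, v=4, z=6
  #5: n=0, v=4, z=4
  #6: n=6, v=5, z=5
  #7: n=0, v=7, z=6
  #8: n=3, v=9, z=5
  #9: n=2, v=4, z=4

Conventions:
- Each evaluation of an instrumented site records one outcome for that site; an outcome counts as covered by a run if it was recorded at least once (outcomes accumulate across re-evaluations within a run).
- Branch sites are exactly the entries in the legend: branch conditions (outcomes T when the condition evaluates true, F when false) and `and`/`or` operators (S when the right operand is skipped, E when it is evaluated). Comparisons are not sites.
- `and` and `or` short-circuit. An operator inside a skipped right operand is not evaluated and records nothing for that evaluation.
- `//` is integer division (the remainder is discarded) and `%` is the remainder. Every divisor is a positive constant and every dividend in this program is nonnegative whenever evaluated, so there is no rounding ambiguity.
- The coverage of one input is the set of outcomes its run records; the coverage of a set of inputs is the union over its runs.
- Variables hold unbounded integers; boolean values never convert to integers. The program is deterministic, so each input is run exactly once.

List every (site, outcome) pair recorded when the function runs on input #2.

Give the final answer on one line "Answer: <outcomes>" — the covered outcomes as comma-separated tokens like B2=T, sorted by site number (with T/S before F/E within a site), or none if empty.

Running input #2 (n=5, v=7, z=5), event by event:
  B1->T, B2->F, B3->F, B4->F, B6->E, B7->E, B5->T, B8->F
distinct outcomes covered: B1=T, B2=F, B3=F, B4=F, B5=T, B6=E, B7=E, B8=F

Answer: B1=T, B2=F, B3=F, B4=F, B5=T, B6=E, B7=E, B8=F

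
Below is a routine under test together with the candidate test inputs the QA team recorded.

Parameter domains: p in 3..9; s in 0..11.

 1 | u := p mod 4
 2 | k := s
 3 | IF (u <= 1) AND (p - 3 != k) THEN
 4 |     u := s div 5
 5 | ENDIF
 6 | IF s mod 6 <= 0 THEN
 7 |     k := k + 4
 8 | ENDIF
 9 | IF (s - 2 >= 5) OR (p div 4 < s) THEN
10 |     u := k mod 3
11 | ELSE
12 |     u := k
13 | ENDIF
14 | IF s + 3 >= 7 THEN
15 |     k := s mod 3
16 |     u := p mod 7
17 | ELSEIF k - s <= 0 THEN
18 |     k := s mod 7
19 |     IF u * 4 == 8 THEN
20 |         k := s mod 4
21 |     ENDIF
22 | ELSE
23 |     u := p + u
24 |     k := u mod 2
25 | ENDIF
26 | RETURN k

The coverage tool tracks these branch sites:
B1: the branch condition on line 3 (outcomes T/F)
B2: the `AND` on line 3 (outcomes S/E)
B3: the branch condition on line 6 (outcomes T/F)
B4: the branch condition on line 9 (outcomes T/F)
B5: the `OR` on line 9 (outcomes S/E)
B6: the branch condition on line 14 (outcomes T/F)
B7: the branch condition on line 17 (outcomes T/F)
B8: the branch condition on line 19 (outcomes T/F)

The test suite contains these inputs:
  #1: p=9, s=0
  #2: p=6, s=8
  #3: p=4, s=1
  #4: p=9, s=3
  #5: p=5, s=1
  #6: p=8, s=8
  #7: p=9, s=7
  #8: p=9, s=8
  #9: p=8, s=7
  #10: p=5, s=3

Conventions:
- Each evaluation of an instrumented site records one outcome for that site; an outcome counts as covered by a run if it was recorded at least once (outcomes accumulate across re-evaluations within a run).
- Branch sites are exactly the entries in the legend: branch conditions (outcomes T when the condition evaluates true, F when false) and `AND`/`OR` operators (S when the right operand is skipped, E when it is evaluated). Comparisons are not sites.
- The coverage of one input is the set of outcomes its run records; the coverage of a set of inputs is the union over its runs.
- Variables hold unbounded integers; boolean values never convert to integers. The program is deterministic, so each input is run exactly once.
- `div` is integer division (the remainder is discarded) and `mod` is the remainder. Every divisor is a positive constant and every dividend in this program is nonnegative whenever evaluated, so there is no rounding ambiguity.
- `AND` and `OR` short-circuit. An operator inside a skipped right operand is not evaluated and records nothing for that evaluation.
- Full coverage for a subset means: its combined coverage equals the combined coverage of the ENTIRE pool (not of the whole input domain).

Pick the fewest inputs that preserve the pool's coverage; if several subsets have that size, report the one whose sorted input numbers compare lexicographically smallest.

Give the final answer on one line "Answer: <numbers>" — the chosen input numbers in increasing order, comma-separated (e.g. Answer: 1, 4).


#1 (p=9, s=0) -> covered: B1=T, B2=E, B3=T, B4=F, B5=E, B6=F, B7=F
#2 (p=6, s=8) -> covered: B1=F, B2=S, B3=F, B4=T, B5=S, B6=T
#3 (p=4, s=1) -> covered: B1=F, B2=E, B3=F, B4=F, B5=E, B6=F, B7=T, B8=F
#4 (p=9, s=3) -> covered: B1=T, B2=E, B3=F, B4=T, B5=E, B6=F, B7=T, B8=F
#5 (p=5, s=1) -> covered: B1=T, B2=E, B3=F, B4=F, B5=E, B6=F, B7=T, B8=F
#6 (p=8, s=8) -> covered: B1=T, B2=E, B3=F, B4=T, B5=S, B6=T
#7 (p=9, s=7) -> covered: B1=T, B2=E, B3=F, B4=T, B5=S, B6=T
#8 (p=9, s=8) -> covered: B1=T, B2=E, B3=F, B4=T, B5=S, B6=T
#9 (p=8, s=7) -> covered: B1=T, B2=E, B3=F, B4=T, B5=S, B6=T
#10 (p=5, s=3) -> covered: B1=T, B2=E, B3=F, B4=T, B5=E, B6=F, B7=T, B8=F
the full pool covers 15 outcomes: B1=T, B1=F, B2=S, B2=E, B3=T, B3=F, B4=T, B4=F, B5=S, B5=E, B6=T, B6=F, B7=T, B7=F, B8=F
size 1 is not enough: best union over all size-1 subsets is 8/15
size 2 is not enough: best union over all size-2 subsets is 13/15
size 3: inputs {1, 2, 3} cover all 15 outcomes, and no lexicographically smaller subset of this size does
Answer: 1, 2, 3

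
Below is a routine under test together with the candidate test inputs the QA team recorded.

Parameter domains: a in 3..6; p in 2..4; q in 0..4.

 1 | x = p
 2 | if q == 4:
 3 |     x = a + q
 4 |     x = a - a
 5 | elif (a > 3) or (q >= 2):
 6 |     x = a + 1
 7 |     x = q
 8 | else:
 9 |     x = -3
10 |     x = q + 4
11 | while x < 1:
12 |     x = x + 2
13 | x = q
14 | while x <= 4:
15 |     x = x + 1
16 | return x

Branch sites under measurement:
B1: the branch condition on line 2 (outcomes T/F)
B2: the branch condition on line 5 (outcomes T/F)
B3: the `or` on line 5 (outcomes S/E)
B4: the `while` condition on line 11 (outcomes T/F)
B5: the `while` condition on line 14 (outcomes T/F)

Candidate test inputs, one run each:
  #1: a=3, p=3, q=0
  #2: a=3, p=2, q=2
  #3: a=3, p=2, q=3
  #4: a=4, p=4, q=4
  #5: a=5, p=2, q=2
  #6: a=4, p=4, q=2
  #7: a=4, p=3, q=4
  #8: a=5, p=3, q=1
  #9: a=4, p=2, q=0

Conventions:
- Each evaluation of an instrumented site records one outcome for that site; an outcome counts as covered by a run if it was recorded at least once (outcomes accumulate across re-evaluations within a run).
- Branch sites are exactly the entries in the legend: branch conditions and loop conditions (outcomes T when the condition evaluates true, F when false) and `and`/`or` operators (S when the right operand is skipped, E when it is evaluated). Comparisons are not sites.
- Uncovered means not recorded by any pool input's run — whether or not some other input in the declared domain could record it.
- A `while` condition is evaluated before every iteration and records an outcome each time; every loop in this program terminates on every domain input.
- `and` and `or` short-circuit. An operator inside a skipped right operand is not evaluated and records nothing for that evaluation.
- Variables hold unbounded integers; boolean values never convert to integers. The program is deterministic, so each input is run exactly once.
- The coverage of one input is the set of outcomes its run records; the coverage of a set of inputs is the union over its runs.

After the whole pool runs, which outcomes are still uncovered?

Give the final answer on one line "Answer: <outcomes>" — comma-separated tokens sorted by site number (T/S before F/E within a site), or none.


run #1 (a=3, p=3, q=0) runs B1->F, B3->E, B2->F, B4->F, B5->T, B5->T, B5->T, B5->T, B5->T, B5->F; records B1=F, B2=F, B3=E, B4=F, B5=T, B5=F
run #2 (a=3, p=2, q=2) runs B1->F, B3->E, B2->T, B4->F, B5->T, B5->T, B5->T, B5->F; records B1=F, B2=T, B3=E, B4=F, B5=T, B5=F
run #3 (a=3, p=2, q=3) runs B1->F, B3->E, B2->T, B4->F, B5->T, B5->T, B5->F; records B1=F, B2=T, B3=E, B4=F, B5=T, B5=F
run #4 (a=4, p=4, q=4) runs B1->T, B4->T, B4->F, B5->T, B5->F; records B1=T, B4=T, B4=F, B5=T, B5=F
run #5 (a=5, p=2, q=2) runs B1->F, B3->S, B2->T, B4->F, B5->T, B5->T, B5->T, B5->F; records B1=F, B2=T, B3=S, B4=F, B5=T, B5=F
run #6 (a=4, p=4, q=2) runs B1->F, B3->S, B2->T, B4->F, B5->T, B5->T, B5->T, B5->F; records B1=F, B2=T, B3=S, B4=F, B5=T, B5=F
run #7 (a=4, p=3, q=4) runs B1->T, B4->T, B4->F, B5->T, B5->F; records B1=T, B4=T, B4=F, B5=T, B5=F
run #8 (a=5, p=3, q=1) runs B1->F, B3->S, B2->T, B4->F, B5->T, B5->T, B5->T, B5->T, B5->F; records B1=F, B2=T, B3=S, B4=F, B5=T, B5=F
run #9 (a=4, p=2, q=0) runs B1->F, B3->S, B2->T, B4->T, B4->F, B5->T, B5->T, B5->T, B5->T, B5->T, B5->F; records B1=F, B2=T, B3=S, B4=T, B4=F, B5=T, B5=F
union over the pool: B1=T, B1=F, B2=T, B2=F, B3=S, B3=E, B4=T, B4=F, B5=T, B5=F
uncovered (0 of 10): none
Answer: none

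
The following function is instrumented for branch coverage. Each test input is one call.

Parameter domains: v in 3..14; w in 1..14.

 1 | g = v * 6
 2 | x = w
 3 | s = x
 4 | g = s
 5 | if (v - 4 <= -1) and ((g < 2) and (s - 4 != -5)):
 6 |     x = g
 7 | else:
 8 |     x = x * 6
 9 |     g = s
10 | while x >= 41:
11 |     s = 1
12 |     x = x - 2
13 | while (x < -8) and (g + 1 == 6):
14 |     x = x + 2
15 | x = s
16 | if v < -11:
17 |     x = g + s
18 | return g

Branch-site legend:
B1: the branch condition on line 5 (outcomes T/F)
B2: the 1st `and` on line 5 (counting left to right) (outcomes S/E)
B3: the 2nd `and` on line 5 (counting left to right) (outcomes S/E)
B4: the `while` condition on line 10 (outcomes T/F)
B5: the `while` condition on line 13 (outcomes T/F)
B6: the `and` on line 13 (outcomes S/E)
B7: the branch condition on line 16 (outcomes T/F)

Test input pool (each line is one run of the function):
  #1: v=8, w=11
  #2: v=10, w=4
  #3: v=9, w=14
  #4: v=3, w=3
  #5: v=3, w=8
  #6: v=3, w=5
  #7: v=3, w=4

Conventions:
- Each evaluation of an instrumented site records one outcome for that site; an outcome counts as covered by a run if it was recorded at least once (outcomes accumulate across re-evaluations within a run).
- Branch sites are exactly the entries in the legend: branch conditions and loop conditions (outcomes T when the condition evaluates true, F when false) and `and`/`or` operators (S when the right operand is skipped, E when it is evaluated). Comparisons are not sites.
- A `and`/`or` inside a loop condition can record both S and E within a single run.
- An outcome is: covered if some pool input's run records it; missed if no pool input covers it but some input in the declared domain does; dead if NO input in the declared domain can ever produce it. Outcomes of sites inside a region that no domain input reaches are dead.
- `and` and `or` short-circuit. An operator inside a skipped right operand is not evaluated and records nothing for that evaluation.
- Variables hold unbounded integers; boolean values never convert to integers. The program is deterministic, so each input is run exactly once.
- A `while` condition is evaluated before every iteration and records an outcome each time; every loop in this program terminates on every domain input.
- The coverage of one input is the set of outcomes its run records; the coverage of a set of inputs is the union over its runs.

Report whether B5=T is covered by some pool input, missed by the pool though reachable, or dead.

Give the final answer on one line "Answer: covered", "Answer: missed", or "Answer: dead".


no pool input records B5=T
checking all 168 inputs in the declared domain: B5=T is never recorded -> dead
Answer: dead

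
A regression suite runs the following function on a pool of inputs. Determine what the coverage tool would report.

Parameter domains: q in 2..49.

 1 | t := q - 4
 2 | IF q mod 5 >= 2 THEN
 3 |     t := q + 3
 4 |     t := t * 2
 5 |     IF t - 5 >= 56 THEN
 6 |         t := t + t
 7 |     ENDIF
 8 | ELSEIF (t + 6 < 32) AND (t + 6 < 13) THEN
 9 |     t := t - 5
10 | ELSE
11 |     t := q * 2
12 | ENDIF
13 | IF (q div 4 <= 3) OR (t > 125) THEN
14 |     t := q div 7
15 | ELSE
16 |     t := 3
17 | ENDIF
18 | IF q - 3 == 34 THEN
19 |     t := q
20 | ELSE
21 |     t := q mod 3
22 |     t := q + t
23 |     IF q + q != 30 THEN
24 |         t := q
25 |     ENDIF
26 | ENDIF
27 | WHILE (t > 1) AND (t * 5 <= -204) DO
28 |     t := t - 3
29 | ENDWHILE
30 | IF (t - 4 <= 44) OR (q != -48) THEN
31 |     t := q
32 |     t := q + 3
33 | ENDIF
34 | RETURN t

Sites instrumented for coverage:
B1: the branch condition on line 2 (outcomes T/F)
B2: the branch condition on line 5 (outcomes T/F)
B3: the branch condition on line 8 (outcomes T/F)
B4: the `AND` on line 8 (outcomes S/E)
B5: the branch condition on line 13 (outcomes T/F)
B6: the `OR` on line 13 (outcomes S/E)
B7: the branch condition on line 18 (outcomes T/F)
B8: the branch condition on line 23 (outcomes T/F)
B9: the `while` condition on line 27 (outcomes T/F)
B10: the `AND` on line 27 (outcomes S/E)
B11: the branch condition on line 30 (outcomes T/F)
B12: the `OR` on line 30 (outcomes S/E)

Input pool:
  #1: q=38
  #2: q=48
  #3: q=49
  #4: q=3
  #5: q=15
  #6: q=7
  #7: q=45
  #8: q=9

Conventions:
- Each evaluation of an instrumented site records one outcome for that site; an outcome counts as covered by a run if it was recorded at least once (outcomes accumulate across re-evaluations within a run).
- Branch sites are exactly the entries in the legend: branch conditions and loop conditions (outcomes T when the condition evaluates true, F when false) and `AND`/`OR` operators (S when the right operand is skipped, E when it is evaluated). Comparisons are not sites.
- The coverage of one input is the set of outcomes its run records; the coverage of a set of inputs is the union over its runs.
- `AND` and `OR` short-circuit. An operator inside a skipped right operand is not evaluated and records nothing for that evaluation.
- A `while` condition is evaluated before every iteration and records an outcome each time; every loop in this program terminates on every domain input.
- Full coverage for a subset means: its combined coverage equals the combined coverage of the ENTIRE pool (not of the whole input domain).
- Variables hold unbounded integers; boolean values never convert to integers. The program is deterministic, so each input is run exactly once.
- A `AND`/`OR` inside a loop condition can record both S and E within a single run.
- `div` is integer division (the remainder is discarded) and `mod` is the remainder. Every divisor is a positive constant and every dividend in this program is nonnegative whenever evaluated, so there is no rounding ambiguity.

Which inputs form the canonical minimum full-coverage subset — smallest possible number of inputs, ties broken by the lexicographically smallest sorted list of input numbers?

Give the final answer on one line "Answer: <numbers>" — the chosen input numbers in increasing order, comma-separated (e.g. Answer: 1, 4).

input #1, q=38: events B1->T, B2->T, B6->E, B5->T, B7->F, B8->T, B10->E, B9->F, B12->S, B11->T; outcomes B1=T, B2=T, B5=T, B6=E, B7=F, B8=T, B9=F, B10=E, B11=T, B12=S
input #2, q=48: events B1->T, B2->T, B6->E, B5->T, B7->F, B8->T, B10->E, B9->F, B12->S, B11->T; outcomes B1=T, B2=T, B5=T, B6=E, B7=F, B8=T, B9=F, B10=E, B11=T, B12=S
input #3, q=49: events B1->T, B2->T, B6->E, B5->T, B7->F, B8->T, B10->E, B9->F, B12->E, B11->T; outcomes B1=T, B2=T, B5=T, B6=E, B7=F, B8=T, B9=F, B10=E, B11=T, B12=E
input #4, q=3: events B1->T, B2->F, B6->S, B5->T, B7->F, B8->T, B10->E, B9->F, B12->S, B11->T; outcomes B1=T, B2=F, B5=T, B6=S, B7=F, B8=T, B9=F, B10=E, B11=T, B12=S
input #5, q=15: events B1->F, B4->E, B3->F, B6->S, B5->T, B7->F, B8->F, B10->E, B9->F, B12->S, B11->T; outcomes B1=F, B3=F, B4=E, B5=T, B6=S, B7=F, B8=F, B9=F, B10=E, B11=T, B12=S
input #6, q=7: events B1->T, B2->F, B6->S, B5->T, B7->F, B8->T, B10->E, B9->F, B12->S, B11->T; outcomes B1=T, B2=F, B5=T, B6=S, B7=F, B8=T, B9=F, B10=E, B11=T, B12=S
input #7, q=45: events B1->F, B4->S, B3->F, B6->E, B5->F, B7->F, B8->T, B10->E, B9->F, B12->S, B11->T; outcomes B1=F, B3=F, B4=S, B5=F, B6=E, B7=F, B8=T, B9=F, B10=E, B11=T, B12=S
input #8, q=9: events B1->T, B2->F, B6->S, B5->T, B7->F, B8->T, B10->E, B9->F, B12->S, B11->T; outcomes B1=T, B2=F, B5=T, B6=S, B7=F, B8=T, B9=F, B10=E, B11=T, B12=S
the full pool covers 19 outcomes: B1=T, B1=F, B2=T, B2=F, B3=F, B4=S, B4=E, B5=T, B5=F, B6=S, B6=E, B7=F, B8=T, B8=F, B9=F, B10=E, B11=T, B12=S, B12=E
size 1 is not enough: best union over all size-1 subsets is 11/19
size 2 is not enough: best union over all size-2 subsets is 16/19
size 3 is not enough: best union over all size-3 subsets is 18/19
size 4: inputs {3, 4, 5, 7} cover all 19 outcomes, and no lexicographically smaller subset of this size does

Answer: 3, 4, 5, 7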